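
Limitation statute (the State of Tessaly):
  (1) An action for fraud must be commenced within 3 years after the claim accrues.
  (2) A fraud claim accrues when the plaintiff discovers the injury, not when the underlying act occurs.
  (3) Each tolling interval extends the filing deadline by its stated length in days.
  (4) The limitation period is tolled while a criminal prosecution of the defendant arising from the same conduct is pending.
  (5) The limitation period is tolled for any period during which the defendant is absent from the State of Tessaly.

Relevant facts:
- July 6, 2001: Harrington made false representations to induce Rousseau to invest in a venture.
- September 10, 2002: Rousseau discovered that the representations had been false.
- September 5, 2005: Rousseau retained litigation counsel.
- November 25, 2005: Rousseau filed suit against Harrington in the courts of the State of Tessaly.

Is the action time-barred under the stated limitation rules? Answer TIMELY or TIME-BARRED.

TIME-BARRED

Under the discovery rule, the claim accrued on September 10, 2002, when Rousseau discovered the injury — not on the July 6, 2001 date of the underlying act.
Adding the 3 years base period to September 10, 2002 gives a deadline of September 10, 2005, before any tolling.
The other events in the timeline have no effect on the limitation period under the stated rules.
Rousseau filed on November 25, 2005, after the September 10, 2005 deadline, so the action is time-barred.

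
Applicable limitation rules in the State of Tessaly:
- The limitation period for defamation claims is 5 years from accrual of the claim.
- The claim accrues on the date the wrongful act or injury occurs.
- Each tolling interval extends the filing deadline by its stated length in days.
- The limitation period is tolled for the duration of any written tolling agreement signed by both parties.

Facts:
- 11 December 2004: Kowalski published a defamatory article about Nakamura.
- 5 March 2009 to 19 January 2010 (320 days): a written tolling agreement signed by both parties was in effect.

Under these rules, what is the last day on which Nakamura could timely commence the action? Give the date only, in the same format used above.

27 October 2010

The claim accrued on 11 December 2004, the date of the act.
5 years from 11 December 2004 is 11 December 2009.
The period was tolled for 320 days by the written tolling agreement (5 March 2009 to 19 January 2010), pushing the deadline to 27 October 2010.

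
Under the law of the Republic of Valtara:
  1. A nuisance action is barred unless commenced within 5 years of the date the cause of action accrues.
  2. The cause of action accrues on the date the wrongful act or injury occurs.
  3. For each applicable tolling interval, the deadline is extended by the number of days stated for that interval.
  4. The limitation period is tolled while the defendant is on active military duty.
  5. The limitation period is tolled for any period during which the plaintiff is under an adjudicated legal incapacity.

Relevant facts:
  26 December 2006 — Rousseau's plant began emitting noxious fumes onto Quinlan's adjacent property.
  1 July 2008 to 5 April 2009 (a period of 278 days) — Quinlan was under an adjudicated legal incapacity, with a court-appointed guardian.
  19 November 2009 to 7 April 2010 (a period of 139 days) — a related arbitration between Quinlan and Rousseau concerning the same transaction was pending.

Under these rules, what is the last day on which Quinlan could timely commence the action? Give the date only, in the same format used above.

The limitation period began to run on 26 December 2006.
5 years from 26 December 2006 is 26 December 2011.
The period was tolled for 278 days by the plaintiff's legal incapacity (1 July 2008 to 5 April 2009), pushing the deadline to 29 September 2012.
The pending related arbitration from 19 November 2009 to 7 April 2010 does not toll the period, because no stated rule makes a pending arbitration a tolling event.

29 September 2012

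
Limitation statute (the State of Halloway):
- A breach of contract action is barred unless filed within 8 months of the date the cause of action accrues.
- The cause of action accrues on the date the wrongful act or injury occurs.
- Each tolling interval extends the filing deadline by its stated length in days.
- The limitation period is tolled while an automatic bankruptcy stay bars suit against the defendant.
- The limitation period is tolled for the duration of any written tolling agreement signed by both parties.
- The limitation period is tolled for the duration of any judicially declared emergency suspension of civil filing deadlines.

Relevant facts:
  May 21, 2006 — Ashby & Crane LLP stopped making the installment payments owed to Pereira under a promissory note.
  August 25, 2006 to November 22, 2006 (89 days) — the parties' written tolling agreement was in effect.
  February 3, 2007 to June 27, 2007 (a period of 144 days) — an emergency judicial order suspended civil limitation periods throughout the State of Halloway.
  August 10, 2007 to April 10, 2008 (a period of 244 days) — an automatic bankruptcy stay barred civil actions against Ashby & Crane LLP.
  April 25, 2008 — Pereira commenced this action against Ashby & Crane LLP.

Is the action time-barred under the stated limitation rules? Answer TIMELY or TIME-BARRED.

The claim accrued on May 21, 2006, when the wrongful act occurred.
8 months from May 21, 2006 is January 21, 2007.
The written tolling agreement from August 25, 2006 to November 22, 2006 tolled the period for 89 days, extending the deadline to April 20, 2007.
The period was tolled for 144 days by the emergency suspension of filing deadlines (February 3, 2007 to June 27, 2007), pushing the deadline to September 11, 2007.
Because the automatic bankruptcy stay ran from August 10, 2007 to April 10, 2008, the deadline is extended by 244 days to May 12, 2008.
Filing on April 25, 2008 beat the May 12, 2008 deadline — the action is timely.

TIMELY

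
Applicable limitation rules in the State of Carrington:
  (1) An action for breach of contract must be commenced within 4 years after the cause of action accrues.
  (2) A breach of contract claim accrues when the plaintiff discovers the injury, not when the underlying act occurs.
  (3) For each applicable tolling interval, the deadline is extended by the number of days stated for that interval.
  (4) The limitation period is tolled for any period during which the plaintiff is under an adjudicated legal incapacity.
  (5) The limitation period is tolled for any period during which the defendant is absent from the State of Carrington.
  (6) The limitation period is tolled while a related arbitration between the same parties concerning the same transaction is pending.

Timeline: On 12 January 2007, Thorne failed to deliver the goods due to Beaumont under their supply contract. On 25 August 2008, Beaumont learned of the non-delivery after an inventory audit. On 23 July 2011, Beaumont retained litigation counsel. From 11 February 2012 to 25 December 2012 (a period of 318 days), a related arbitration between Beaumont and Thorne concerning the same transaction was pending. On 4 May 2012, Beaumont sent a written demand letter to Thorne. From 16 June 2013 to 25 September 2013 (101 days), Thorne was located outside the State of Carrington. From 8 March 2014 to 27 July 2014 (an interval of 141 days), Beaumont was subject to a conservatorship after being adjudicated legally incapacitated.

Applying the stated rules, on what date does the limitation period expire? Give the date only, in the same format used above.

18 October 2013

Accrual is tied to discovery, so the period began on 25 August 2008 rather than on 12 January 2007 when the act occurred.
4 years from 25 August 2008 is 25 August 2012.
The period was tolled for 318 days by the pending related arbitration (11 February 2012 to 25 December 2012), pushing the deadline to 9 July 2013.
The defendant's absence from the jurisdiction from 16 June 2013 to 25 September 2013 tolled the period for 101 days, extending the deadline to 18 October 2013.
The plaintiff's legal incapacity from 8 March 2014 to 27 July 2014 began after the period had already run on 18 October 2013, so it has no tolling effect.
None of the other events listed affects the running of the period under the stated rules.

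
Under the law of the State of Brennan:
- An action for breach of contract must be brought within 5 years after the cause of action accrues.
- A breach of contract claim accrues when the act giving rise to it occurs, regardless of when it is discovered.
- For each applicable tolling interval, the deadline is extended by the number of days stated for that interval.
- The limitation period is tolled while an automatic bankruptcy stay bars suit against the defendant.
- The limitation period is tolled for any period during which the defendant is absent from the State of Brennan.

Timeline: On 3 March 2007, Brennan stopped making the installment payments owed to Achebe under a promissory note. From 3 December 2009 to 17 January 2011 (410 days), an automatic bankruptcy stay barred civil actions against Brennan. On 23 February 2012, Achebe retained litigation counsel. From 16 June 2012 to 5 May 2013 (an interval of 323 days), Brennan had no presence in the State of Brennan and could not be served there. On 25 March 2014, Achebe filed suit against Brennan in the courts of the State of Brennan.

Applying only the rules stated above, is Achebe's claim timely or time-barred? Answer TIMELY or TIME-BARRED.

TIME-BARRED

The cause of action accrued on 3 March 2007, the date of the act.
5 years from 3 March 2007 is 3 March 2012.
The automatic bankruptcy stay from 3 December 2009 to 17 January 2011 tolled the period for 410 days, extending the deadline to 17 April 2013.
Because the defendant's absence from the jurisdiction ran from 16 June 2012 to 5 May 2013, the deadline is extended by 323 days to 6 March 2014.
The other events in the timeline have no effect on the limitation period under the stated rules.
Filing on 25 March 2014 missed the 6 March 2014 deadline — the action is time-barred.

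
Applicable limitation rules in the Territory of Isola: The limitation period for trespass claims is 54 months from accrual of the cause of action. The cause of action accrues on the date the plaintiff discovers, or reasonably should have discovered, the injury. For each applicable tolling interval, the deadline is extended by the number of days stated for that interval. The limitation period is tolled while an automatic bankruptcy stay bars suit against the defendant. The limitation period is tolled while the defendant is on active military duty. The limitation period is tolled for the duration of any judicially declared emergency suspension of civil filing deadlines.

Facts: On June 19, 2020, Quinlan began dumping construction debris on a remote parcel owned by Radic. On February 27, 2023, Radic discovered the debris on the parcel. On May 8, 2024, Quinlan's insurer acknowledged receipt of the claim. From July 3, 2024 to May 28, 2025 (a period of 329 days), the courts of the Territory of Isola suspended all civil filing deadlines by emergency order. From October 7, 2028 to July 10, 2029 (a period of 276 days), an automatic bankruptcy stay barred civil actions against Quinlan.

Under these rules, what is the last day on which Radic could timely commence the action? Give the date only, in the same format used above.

The claim did not accrue until Radic discovered the injury on February 27, 2023; the June 19, 2020 act date does not start the clock under the stated rule.
The untolled deadline — 54 months after February 27, 2023 — is August 27, 2027.
The emergency suspension of filing deadlines from July 3, 2024 to May 28, 2025 tolled the period for 329 days, extending the deadline to July 21, 2028.
The automatic bankruptcy stay from October 7, 2028 to July 10, 2029 began after the period had already run on July 21, 2028, so it has no tolling effect.
Nothing else in the chronology tolls or restarts the period.

July 21, 2028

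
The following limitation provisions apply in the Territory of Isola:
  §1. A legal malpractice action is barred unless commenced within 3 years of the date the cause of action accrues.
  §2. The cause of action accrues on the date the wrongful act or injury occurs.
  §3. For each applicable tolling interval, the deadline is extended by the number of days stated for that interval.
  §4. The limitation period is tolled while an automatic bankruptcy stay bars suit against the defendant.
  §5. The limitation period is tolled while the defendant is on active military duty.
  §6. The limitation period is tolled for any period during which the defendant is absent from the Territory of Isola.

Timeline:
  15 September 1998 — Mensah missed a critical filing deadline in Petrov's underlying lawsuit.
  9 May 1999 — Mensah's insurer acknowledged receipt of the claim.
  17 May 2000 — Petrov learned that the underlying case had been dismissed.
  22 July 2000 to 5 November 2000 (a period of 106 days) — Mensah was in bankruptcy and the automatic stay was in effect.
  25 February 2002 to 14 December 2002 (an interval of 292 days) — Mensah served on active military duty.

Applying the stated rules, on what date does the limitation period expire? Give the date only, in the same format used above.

Accrual is governed by the date of the act, so the period began to run on 15 September 1998; the later discovery on 17 May 2000 is irrelevant under the stated rule.
3 years from 15 September 1998 is 15 September 2001.
The automatic bankruptcy stay from 22 July 2000 to 5 November 2000 tolled the period for 106 days, extending the deadline to 30 December 2001.
By the time the defendant's active military service began on 25 February 2002, the limitation period had already expired on 30 December 2001; that interval cannot revive it.
The other events in the timeline have no effect on the limitation period under the stated rules.

30 December 2001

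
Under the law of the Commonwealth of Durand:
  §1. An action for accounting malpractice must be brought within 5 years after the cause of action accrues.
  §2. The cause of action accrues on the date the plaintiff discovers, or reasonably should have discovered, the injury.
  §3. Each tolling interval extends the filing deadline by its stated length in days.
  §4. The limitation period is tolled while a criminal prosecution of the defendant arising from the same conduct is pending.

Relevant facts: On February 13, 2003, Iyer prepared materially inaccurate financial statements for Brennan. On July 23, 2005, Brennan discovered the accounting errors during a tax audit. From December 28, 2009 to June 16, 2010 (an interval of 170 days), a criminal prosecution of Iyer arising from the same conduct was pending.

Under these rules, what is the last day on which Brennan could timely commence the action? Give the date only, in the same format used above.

The claim did not accrue until Brennan discovered the injury on July 23, 2005; the February 13, 2003 act date does not start the clock under the stated rule.
Adding the 5 years base period to July 23, 2005 gives a deadline of July 23, 2010, before any tolling.
Because the pending criminal prosecution ran from December 28, 2009 to June 16, 2010, the deadline is extended by 170 days to January 9, 2011.

January 9, 2011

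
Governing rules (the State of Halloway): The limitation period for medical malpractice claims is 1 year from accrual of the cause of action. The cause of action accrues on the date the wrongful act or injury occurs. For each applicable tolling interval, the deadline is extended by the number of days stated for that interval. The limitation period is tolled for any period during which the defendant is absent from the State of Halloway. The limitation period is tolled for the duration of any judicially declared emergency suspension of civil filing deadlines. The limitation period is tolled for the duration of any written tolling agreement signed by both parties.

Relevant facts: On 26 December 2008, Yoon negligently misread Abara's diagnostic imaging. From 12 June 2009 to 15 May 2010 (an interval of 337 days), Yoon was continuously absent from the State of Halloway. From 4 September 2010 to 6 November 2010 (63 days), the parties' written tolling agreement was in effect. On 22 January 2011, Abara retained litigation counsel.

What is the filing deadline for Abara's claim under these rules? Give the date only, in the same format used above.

30 January 2011

The limitation period began to run on 26 December 2008.
1 year from 26 December 2008 is 26 December 2009.
Because the defendant's absence from the jurisdiction ran from 12 June 2009 to 15 May 2010, the deadline is extended by 337 days to 28 November 2010.
Because the written tolling agreement ran from 4 September 2010 to 6 November 2010, the deadline is extended by 63 days to 30 January 2011.
The other events in the timeline have no effect on the limitation period under the stated rules.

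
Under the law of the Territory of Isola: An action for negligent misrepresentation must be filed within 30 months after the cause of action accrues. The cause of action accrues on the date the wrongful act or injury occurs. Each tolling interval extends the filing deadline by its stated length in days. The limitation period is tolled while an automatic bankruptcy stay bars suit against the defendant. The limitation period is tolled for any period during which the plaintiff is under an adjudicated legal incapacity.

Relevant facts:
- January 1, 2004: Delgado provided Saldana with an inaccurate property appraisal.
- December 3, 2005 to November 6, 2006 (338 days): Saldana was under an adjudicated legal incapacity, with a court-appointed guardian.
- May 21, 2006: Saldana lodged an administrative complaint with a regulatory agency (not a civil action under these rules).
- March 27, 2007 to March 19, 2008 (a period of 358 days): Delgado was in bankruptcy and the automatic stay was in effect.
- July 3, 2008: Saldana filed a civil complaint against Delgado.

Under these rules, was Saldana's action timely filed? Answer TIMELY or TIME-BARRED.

The limitation period began to run on January 1, 2004.
30 months from January 1, 2004 is July 1, 2006.
The plaintiff's legal incapacity from December 3, 2005 to November 6, 2006 tolled the period for 338 days, extending the deadline to June 4, 2007.
Because the automatic bankruptcy stay ran from March 27, 2007 to March 19, 2008, the deadline is extended by 358 days to May 27, 2008.
The other events in the timeline have no effect on the limitation period under the stated rules.
The July 3, 2008 filing falls after the May 27, 2008 deadline; the claim is time-barred.

TIME-BARRED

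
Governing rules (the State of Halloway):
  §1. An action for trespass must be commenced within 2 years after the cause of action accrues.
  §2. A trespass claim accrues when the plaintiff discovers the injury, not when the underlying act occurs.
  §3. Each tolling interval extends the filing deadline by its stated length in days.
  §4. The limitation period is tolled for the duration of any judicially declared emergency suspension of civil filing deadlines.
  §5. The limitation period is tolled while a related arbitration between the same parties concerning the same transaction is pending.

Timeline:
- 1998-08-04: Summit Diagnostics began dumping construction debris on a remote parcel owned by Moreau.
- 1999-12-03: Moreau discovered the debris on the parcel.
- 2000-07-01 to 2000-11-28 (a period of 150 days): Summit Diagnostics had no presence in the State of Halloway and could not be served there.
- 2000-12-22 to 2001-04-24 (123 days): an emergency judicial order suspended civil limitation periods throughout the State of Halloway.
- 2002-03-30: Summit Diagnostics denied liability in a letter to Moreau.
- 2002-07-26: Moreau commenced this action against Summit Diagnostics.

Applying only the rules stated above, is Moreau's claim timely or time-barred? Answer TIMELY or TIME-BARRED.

Accrual is tied to discovery, so the period began on 1999-12-03 rather than on 1998-08-04 when the act occurred.
The untolled deadline — 2 years after 1999-12-03 — is 2001-12-03.
The period was tolled for 123 days by the emergency suspension of filing deadlines (2000-12-22 to 2001-04-24), pushing the deadline to 2002-04-05.
The defendant's absence from the jurisdiction from 2000-07-01 to 2000-11-28 does not toll the period, because no stated rule makes the defendant's absence a tolling event.
Nothing else in the chronology tolls or restarts the period.
Moreau filed on 2002-07-26, after the 2002-04-05 deadline, so the action is time-barred.

TIME-BARRED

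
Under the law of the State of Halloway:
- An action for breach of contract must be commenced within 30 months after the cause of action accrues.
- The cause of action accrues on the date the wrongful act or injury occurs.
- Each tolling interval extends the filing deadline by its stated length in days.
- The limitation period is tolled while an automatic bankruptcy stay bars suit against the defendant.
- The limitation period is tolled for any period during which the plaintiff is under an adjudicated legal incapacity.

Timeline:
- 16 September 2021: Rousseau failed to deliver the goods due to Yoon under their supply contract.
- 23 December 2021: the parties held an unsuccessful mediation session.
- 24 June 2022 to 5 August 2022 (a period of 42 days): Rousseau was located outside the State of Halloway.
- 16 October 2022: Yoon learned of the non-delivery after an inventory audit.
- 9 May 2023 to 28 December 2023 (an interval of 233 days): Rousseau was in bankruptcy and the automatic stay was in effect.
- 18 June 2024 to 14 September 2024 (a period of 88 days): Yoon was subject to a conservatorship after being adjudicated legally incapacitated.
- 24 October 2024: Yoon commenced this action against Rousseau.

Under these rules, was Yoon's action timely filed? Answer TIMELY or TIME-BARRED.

Because the rule ties accrual to occurrence, the claim accrued on 16 September 2021, not on the 16 October 2022 discovery date.
30 months from 16 September 2021 is 16 March 2024.
The period was tolled for 233 days by the automatic bankruptcy stay (9 May 2023 to 28 December 2023), pushing the deadline to 4 November 2024.
The plaintiff's legal incapacity from 18 June 2024 to 14 September 2024 tolled the period for 88 days, extending the deadline to 31 January 2025.
The defendant's absence from the jurisdiction from 24 June 2022 to 5 August 2022 does not toll the period, because no stated rule makes the defendant's absence a tolling event.
None of the other events listed affects the running of the period under the stated rules.
The 24 October 2024 filing precedes the 31 January 2025 deadline; the claim is timely.

TIMELY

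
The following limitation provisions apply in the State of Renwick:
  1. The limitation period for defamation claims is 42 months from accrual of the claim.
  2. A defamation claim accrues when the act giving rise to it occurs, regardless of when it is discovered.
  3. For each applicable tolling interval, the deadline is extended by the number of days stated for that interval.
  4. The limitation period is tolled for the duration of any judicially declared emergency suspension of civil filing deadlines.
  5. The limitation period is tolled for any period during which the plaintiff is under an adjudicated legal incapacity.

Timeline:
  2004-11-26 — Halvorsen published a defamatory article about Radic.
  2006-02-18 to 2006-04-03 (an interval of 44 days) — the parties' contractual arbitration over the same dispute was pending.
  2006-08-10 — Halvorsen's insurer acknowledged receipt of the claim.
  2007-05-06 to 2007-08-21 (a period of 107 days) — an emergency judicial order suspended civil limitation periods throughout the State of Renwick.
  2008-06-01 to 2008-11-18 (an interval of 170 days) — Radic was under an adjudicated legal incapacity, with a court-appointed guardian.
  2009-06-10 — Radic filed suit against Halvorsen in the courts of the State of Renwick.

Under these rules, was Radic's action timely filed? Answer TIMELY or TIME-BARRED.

The claim accrued on 2004-11-26, when the wrongful act occurred.
Adding the 42 months base period to 2004-11-26 gives a deadline of 2008-05-26, before any tolling.
Because the emergency suspension of filing deadlines ran from 2007-05-06 to 2007-08-21, the deadline is extended by 107 days to 2008-09-10.
The period was tolled for 170 days by the plaintiff's legal incapacity (2008-06-01 to 2008-11-18), pushing the deadline to 2009-02-27.
No stated provision tolls the period for a pending arbitration, so the interval from 2006-02-18 to 2006-04-03 has no effect on the deadline.
Nothing else in the chronology tolls or restarts the period.
Filing on 2009-06-10 missed the 2009-02-27 deadline — the action is time-barred.

TIME-BARRED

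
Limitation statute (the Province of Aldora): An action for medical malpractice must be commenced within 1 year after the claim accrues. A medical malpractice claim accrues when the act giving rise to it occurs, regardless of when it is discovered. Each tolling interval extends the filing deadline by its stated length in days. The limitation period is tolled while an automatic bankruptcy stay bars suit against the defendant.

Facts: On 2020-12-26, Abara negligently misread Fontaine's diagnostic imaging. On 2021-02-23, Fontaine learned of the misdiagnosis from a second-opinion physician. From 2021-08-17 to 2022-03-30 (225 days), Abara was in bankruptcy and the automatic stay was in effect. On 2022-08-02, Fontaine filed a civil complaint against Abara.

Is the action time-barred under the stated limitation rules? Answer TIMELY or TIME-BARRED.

Accrual is governed by the date of the act, so the period began to run on 2020-12-26; the later discovery on 2021-02-23 is irrelevant under the stated rule.
The untolled deadline — 1 year after 2020-12-26 — is 2021-12-26.
The automatic bankruptcy stay from 2021-08-17 to 2022-03-30 tolled the period for 225 days, extending the deadline to 2022-08-08.
Filing on 2022-08-02 beat the 2022-08-08 deadline — the action is timely.

TIMELY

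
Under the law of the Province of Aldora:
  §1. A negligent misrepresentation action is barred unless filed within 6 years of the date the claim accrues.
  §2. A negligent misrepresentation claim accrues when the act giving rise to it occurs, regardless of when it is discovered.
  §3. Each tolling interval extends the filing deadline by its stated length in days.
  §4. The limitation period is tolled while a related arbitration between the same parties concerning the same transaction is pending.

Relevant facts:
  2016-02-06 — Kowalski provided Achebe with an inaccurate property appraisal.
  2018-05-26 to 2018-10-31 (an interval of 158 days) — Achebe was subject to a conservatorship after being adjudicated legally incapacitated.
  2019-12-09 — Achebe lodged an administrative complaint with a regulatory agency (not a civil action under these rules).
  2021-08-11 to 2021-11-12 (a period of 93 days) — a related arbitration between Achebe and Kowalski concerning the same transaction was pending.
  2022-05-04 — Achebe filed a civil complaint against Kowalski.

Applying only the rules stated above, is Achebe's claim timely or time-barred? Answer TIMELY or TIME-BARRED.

The claim accrued on 2016-02-06, the date of the act.
6 years from 2016-02-06 is 2022-02-06.
The pending related arbitration from 2021-08-11 to 2021-11-12 tolled the period for 93 days, extending the deadline to 2022-05-10.
The plaintiff's legal incapacity from 2018-05-26 to 2018-10-31 does not toll the period, because no stated rule makes the plaintiff's incapacity a tolling event.
Nothing else in the chronology tolls or restarts the period.
Filing on 2022-05-04 beat the 2022-05-10 deadline — the action is timely.

TIMELY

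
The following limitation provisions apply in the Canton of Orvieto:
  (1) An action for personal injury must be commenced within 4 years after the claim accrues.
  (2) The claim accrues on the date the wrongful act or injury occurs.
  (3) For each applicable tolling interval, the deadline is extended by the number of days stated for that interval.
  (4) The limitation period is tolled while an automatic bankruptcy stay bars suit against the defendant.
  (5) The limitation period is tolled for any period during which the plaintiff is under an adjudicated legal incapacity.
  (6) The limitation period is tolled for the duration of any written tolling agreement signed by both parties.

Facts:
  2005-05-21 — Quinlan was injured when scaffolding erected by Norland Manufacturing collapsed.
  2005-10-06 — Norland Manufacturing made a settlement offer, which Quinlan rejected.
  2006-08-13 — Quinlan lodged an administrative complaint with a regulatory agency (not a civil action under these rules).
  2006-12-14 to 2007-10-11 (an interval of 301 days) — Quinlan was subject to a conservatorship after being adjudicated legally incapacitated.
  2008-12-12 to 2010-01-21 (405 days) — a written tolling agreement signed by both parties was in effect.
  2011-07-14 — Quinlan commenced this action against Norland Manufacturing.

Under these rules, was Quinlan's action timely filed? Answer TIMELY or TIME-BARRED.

The claim accrued on 2005-05-21, the date of the act.
4 years from 2005-05-21 is 2009-05-21.
Because the plaintiff's legal incapacity ran from 2006-12-14 to 2007-10-11, the deadline is extended by 301 days to 2010-03-18.
The period was tolled for 405 days by the written tolling agreement (2008-12-12 to 2010-01-21), pushing the deadline to 2011-04-27.
Nothing else in the chronology tolls or restarts the period.
Quinlan filed on 2011-07-14, after the 2011-04-27 deadline, so the action is time-barred.

TIME-BARRED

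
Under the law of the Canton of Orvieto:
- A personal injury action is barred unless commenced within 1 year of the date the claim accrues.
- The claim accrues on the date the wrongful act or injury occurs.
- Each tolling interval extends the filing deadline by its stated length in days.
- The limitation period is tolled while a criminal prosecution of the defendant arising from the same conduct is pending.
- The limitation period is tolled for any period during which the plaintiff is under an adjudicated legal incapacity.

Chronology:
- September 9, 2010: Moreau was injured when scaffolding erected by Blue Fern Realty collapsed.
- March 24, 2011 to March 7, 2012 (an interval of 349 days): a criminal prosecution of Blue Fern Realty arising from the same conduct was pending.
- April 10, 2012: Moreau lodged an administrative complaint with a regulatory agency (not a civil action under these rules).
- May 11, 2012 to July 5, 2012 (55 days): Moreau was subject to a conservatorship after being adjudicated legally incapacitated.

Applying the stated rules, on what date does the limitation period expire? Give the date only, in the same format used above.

The claim accrued on September 9, 2010, when the wrongful act occurred.
Adding the 1 year base period to September 9, 2010 gives a deadline of September 9, 2011, before any tolling.
The pending criminal prosecution from March 24, 2011 to March 7, 2012 tolled the period for 349 days, extending the deadline to August 23, 2012.
The plaintiff's legal incapacity from May 11, 2012 to July 5, 2012 tolled the period for 55 days, extending the deadline to October 17, 2012.
None of the other events listed affects the running of the period under the stated rules.

October 17, 2012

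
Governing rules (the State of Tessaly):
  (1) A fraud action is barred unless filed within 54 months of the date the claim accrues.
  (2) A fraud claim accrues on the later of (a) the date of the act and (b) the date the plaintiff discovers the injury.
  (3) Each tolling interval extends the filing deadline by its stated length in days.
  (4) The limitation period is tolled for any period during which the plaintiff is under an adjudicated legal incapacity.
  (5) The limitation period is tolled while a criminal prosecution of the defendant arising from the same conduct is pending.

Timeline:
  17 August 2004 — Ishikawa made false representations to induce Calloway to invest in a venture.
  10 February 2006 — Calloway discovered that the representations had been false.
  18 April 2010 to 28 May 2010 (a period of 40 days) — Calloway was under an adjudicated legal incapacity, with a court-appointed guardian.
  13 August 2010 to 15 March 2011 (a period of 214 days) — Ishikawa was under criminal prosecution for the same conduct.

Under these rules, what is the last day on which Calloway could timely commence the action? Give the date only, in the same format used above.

The claim accrued on 10 February 2006 — the later of the 17 August 2004 act and the 10 February 2006 discovery.
54 months from 10 February 2006 is 10 August 2010.
Because the plaintiff's legal incapacity ran from 18 April 2010 to 28 May 2010, the deadline is extended by 40 days to 19 September 2010.
The period was tolled for 214 days by the pending criminal prosecution (13 August 2010 to 15 March 2011), pushing the deadline to 21 April 2011.

21 April 2011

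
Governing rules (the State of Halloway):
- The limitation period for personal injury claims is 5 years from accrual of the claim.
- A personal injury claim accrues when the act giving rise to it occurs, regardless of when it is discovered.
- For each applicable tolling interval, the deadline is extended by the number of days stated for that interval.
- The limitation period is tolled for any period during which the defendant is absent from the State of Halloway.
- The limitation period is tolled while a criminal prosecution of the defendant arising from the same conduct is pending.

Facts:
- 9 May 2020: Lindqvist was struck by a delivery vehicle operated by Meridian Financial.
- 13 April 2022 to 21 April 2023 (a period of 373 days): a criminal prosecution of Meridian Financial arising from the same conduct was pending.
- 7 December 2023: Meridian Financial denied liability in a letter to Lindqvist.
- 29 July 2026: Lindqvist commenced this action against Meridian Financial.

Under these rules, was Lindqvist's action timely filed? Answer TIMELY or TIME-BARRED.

TIME-BARRED

The claim accrued on 9 May 2020, the date of the act.
Adding the 5 years base period to 9 May 2020 gives a deadline of 9 May 2025, before any tolling.
The pending criminal prosecution from 13 April 2022 to 21 April 2023 tolled the period for 373 days, extending the deadline to 17 May 2026.
Nothing else in the chronology tolls or restarts the period.
The 29 July 2026 filing falls after the 17 May 2026 deadline; the claim is time-barred.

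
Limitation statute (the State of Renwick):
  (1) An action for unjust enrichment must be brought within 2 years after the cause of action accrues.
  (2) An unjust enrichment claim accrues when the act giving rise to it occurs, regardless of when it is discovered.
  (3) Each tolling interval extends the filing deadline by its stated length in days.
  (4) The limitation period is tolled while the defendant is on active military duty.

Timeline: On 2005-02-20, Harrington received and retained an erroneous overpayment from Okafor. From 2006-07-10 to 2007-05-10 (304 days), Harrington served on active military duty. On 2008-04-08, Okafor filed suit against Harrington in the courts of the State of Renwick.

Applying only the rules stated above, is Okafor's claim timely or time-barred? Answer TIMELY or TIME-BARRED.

TIME-BARRED

The claim accrued on 2005-02-20, when the wrongful act occurred.
The untolled deadline — 2 years after 2005-02-20 — is 2007-02-20.
The period was tolled for 304 days by the defendant's active military service (2006-07-10 to 2007-05-10), pushing the deadline to 2007-12-21.
Okafor filed on 2008-04-08, after the 2007-12-21 deadline, so the action is time-barred.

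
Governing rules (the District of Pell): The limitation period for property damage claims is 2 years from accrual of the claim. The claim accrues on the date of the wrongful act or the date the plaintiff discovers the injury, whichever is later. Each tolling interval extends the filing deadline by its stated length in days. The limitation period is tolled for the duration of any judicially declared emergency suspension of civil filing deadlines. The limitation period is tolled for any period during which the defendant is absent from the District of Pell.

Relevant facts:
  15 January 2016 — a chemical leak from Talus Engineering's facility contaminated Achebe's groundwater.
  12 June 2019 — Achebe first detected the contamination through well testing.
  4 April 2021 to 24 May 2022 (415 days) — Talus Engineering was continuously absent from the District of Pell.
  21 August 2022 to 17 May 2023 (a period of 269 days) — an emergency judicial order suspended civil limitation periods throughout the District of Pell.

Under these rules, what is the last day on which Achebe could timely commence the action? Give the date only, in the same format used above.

The claim accrued on 12 June 2019 — the later of the 15 January 2016 act and the 12 June 2019 discovery.
The untolled deadline — 2 years after 12 June 2019 — is 12 June 2021.
Because the defendant's absence from the jurisdiction ran from 4 April 2021 to 24 May 2022, the deadline is extended by 415 days to 1 August 2022.
The emergency suspension of filing deadlines from 21 August 2022 to 17 May 2023 began after the period had already run on 1 August 2022, so it has no tolling effect.

1 August 2022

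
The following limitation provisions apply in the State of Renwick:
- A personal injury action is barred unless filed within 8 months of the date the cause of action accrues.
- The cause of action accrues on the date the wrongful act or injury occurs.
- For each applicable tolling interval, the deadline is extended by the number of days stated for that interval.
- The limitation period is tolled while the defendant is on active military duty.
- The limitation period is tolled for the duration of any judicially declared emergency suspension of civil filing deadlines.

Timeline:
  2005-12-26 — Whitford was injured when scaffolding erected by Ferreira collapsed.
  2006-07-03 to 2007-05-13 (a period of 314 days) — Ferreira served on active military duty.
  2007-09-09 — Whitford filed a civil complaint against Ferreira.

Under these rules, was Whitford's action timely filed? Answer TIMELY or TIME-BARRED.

TIME-BARRED

The limitation period began to run on 2005-12-26.
8 months from 2005-12-26 is 2006-08-26.
Because the defendant's active military service ran from 2006-07-03 to 2007-05-13, the deadline is extended by 314 days to 2007-07-06.
The 2007-09-09 filing falls after the 2007-07-06 deadline; the claim is time-barred.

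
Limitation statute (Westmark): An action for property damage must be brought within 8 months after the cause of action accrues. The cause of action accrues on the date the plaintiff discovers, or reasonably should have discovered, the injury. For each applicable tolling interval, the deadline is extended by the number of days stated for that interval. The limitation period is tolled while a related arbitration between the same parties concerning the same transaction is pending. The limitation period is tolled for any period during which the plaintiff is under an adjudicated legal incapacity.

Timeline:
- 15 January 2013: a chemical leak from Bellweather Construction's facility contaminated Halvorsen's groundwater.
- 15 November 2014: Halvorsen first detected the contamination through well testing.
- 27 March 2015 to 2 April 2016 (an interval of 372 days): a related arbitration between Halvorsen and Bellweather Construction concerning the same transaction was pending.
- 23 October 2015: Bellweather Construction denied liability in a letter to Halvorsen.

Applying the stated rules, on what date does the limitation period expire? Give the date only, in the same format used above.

Under the discovery rule, the claim accrued on 15 November 2014, when Halvorsen discovered the injury — not on the 15 January 2013 date of the underlying act.
Adding the 8 months base period to 15 November 2014 gives a deadline of 15 July 2015, before any tolling.
Because the pending related arbitration ran from 27 March 2015 to 2 April 2016, the deadline is extended by 372 days to 21 July 2016.
None of the other events listed affects the running of the period under the stated rules.

21 July 2016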